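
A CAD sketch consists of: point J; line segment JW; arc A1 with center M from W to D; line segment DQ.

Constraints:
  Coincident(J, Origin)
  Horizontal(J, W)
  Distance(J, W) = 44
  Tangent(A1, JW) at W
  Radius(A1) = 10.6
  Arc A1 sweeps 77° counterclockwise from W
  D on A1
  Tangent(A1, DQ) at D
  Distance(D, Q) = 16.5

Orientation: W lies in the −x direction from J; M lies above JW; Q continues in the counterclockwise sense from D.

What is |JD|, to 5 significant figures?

34.659

J is at the origin; J and W share the same y with |JW| = 44.0 and W on the −x side, so W = (-44.000, 0.0000). Since A1 is tangent to JW there, MW ⟂ JW, so M = W + (0, 10.6) = (-44.000, 10.600). On A1, W sits at bearing -90° from M; a 77° counterclockwise sweep puts D at bearing -13°, so D = M + 10.6·(cos -13°, sin -13°) = (-33.672, 8.2155). Then |JD| = |D − J| = 34.659.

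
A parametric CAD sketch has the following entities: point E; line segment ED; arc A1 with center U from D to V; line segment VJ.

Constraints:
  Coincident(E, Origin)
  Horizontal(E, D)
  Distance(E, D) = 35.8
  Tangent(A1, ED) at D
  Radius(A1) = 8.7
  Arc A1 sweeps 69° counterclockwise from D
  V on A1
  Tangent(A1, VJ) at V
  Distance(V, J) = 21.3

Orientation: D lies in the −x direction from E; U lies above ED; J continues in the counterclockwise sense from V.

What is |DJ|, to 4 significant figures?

29.95

E is at the origin; ED is horizontal with |ED| = 35.8 and D on the −x side, so D = (-35.80, 0.000). A1 meets ED tangentially, so UD is at right angles to ED, so U = D + (0, 8.7) = (-35.80, 8.700). On A1, D sits at bearing -90° from U; a 69° counterclockwise sweep puts V at bearing -21°, so V = U + 8.7·(cos -21°, sin -21°) = (-27.68, 5.582). Since A1 is tangent to VJ there, UV ⟂ VJ, so VJ runs along (−sin -21°, cos -21°); with |VJ| = 21.3, J = (-20.04, 25.47). Then |DJ| = |J − D| = 29.95.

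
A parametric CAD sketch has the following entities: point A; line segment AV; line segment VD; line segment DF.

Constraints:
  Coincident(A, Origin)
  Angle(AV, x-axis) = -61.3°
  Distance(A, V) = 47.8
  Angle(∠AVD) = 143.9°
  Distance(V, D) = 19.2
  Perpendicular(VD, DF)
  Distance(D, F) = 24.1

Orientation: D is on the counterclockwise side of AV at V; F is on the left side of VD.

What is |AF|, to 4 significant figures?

57.96

A is at the origin; AV runs at -61.3° with length 47.8, so V = 47.8·(cos -61.3°, sin -61.3°) = (22.95, -41.93). ∠AVD = 143.9°, so VD runs at -61.3° + (180° − 143.9°) = -25.20° from the x-axis; with |VD| = 19.2, D = V + 19.2·(cos -25.20°, sin -25.20°) = (40.33, -50.10). The perpendicularity gives DF at right angles to VD; with |DF| = 24.1 on the left of VD, F = D + 24.1·(0.4258, 0.9048) = (50.59, -28.30). Then |AF| = |F − A| = 57.96.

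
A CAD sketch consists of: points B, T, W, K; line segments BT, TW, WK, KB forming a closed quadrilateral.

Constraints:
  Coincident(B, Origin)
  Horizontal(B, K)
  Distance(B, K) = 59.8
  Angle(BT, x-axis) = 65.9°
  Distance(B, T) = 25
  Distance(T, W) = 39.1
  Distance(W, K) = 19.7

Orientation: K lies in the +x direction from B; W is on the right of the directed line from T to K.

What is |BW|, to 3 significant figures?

40.3

Checks: |TW| = 39.10 ✓; |WK| = 19.70 ✓.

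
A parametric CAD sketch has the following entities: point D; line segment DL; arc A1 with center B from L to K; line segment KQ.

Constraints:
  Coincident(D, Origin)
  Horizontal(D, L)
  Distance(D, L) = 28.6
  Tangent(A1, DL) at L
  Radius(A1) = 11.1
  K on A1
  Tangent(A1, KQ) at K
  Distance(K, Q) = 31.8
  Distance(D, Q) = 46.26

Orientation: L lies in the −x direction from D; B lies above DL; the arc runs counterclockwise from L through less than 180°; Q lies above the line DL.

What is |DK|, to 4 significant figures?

20.70

Checks: |BK| = 11.10 ✓; ∠(BK, KQ) = 90.00° ✓; |KQ| = 31.80 ✓; |DQ| = 46.26 ✓.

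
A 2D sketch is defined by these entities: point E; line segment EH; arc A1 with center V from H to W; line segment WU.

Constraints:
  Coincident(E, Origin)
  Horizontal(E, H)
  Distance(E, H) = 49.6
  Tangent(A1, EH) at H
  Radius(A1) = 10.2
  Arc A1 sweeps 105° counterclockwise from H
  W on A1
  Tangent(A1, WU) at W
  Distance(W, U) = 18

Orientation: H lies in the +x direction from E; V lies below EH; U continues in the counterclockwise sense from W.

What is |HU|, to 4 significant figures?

30.67

On A1, H sits at bearing 90° from V; a 105° counterclockwise sweep puts W at bearing 195°, so W = V + 10.2·(cos 195°, sin 195°) = (39.75, -12.84). A1 meets WU tangentially, so VW is at right angles to WU, so WU runs along (−sin 195°, cos 195°); with |WU| = 18.0, U = (44.41, -30.23). Then |HU| = |U − H| = 30.67.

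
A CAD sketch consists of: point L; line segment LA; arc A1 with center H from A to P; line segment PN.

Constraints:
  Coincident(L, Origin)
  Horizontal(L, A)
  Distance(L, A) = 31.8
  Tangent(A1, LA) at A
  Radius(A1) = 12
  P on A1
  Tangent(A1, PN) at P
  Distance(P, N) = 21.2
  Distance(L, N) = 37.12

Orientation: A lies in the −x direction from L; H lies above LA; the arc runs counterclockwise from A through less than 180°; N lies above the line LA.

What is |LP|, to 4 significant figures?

22.75

Checks: |HP| = 12.00 ✓; ∠(HP, PN) = 90.00° ✓; |PN| = 21.20 ✓; |LN| = 37.12 ✓.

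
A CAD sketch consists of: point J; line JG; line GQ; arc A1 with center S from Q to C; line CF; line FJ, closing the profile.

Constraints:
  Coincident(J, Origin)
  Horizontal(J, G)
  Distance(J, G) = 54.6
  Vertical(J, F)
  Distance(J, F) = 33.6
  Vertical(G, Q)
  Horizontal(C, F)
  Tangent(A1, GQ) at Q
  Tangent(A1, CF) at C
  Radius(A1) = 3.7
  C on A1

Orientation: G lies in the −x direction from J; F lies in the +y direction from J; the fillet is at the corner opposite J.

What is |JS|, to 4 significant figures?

59.03

J and F share the same x with |JF| = 33.6 and F on the +y side, so F = (0.000, 33.60). The virtual corner opposite J is at (-54.60, 33.60). A1 meets GQ tangentially, so SQ is at right angles to GQ and A1 meets CF tangentially, so SC is at right angles to CF, with radius 3.7, so the center S sits 3.7 in from both sides at S = (-50.90, 29.90). Then |JS| = |S − J| = 59.03.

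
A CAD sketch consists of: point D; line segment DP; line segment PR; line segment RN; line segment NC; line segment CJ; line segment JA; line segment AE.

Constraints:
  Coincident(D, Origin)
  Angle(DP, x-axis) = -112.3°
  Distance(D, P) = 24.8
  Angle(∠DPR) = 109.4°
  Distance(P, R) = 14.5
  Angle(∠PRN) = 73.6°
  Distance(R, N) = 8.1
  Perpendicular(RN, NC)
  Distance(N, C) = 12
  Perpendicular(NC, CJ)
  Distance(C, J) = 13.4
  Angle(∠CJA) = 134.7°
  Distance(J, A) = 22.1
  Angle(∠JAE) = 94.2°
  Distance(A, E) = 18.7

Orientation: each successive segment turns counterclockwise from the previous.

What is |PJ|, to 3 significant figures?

9.59

D is at the origin; DP runs at -112.3° with length 24.8, so P = (-9.41, -22.9). ∠DPR = 109.4° gives PR at -41.7° from the x-axis; with |PR| = 14.5, R = (1.42, -32.6). ∠PRN = 73.6° gives RN at 64.7° from the x-axis; with |RN| = 8.1, N = (4.88, -25.3). RN is perpendicular to NC, so NC runs at 155°; with |NC| = 12.0, C = (-5.97, -20.1). NC is perpendicular to CJ, so CJ runs at -115°; with |CJ| = 13.4, J = (-11.7, -32.3). Then |PJ| = |J − P| = 9.59.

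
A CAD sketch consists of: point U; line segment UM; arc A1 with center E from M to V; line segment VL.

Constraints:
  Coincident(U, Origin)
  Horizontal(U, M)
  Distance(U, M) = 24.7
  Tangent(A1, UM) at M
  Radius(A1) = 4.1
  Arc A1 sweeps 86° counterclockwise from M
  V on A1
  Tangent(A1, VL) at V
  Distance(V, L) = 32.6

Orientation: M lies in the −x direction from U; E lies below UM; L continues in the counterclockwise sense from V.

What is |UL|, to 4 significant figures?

47.80

U is at the origin; UM is horizontal with |UM| = 24.7 and M on the −x side, so M = (-24.70, 0.000). The tangent condition forces EM to be normal to UM, so E = M + (0, -4.1) = (-24.70, -4.100). On A1, M sits at bearing 90° from E; an 86° counterclockwise sweep puts V at bearing 176°, so V = E + 4.1·(cos 176°, sin 176°) = (-28.79, -3.814). Tangency of A1 to VL means the radius EV is perpendicular to VL, so VL runs along (−sin 176°, cos 176°); with |VL| = 32.6, L = (-31.06, -36.33). Then |UL| = |L − U| = 47.80.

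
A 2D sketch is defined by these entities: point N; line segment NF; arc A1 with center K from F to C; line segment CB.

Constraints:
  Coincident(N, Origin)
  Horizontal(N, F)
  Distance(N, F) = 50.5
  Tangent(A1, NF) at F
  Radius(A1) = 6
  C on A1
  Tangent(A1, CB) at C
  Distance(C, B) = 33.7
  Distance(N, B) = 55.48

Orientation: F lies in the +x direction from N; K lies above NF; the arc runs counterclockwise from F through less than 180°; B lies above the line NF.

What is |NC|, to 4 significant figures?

56.49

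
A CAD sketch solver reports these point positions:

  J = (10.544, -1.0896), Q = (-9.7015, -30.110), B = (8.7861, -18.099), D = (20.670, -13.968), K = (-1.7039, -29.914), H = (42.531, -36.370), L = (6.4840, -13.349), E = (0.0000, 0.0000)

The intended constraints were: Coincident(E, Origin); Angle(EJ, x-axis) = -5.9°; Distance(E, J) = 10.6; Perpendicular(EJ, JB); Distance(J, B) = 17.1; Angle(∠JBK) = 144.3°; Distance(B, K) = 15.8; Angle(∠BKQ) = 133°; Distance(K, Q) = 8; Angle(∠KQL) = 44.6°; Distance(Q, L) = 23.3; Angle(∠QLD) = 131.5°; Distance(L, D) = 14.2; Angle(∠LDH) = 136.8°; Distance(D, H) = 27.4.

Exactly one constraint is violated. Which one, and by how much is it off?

Distance(D, H) = 27.4 — off by 3.90.

E = (0.00, 0.00) ✓; EJ at -5.900° ✓; |EJ| = 10.60 ✓; ∠(EJ, JB) = 90.00° ✓; |JB| = 17.10 ✓; ∠JBK = 144.3° ✓; |BK| = 15.80 ✓; ∠BKQ = 133.0° ✓; |KQ| = 8.000 ✓; ∠KQL = 44.60° ✓; |QL| = 23.30 ✓; ∠QLD = 131.5° ✓; |LD| = 14.20 ✓; ∠LDH = 136.8° ✓; |DH| = 31.30 ✗.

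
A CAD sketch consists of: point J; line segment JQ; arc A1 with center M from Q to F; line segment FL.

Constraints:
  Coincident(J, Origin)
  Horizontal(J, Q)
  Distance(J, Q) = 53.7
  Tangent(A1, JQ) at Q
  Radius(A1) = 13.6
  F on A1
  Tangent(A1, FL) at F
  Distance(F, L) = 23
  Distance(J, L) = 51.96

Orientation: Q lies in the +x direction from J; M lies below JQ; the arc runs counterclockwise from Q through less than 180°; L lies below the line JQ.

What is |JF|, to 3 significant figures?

42.0

Checks: |MF| = 13.60 ✓; ∠(MF, FL) = 90.00° ✓; |FL| = 23.00 ✓; |JL| = 51.96 ✓.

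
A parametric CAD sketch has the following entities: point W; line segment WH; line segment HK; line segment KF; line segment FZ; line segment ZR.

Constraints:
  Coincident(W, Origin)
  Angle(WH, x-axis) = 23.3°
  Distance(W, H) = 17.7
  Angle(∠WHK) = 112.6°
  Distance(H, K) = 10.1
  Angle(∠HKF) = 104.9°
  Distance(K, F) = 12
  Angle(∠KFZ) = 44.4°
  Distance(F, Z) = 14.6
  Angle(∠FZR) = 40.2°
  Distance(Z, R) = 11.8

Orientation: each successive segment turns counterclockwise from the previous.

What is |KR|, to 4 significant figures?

3.087

∠KFZ = 44.4° gives FZ at -58.60° from the x-axis; with |FZ| = 14.6, Z = (12.11, 7.582). ∠FZR = 40.2° gives ZR at 81.20° from the x-axis; with |ZR| = 11.8, R = (13.91, 19.24). Then |KR| = |R − K| = 3.087.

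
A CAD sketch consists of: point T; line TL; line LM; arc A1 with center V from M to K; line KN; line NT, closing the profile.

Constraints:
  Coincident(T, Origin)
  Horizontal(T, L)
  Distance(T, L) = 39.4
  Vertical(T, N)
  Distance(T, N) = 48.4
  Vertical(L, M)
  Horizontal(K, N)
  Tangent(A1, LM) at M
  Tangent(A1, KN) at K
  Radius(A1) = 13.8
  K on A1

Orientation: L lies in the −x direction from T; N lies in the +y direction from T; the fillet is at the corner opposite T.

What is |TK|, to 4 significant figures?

54.75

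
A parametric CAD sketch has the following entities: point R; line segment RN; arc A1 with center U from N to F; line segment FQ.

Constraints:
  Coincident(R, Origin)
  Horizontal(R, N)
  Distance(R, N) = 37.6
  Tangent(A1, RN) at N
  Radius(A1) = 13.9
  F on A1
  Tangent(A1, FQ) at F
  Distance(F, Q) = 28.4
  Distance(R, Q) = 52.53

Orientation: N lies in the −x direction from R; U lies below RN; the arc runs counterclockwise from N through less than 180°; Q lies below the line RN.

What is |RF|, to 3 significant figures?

53.2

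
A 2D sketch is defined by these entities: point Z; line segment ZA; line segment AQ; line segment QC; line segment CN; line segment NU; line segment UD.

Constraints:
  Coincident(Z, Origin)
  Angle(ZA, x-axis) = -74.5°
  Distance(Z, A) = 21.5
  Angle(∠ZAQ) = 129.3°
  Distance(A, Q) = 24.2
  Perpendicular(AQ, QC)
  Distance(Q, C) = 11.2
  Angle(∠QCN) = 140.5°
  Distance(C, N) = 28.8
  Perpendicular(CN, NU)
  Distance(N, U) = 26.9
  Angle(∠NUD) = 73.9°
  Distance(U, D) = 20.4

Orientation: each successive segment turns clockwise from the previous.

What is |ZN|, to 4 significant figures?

25.73

Z is at the origin; ZA runs at -74.5° with length 21.5, so A = (5.746, -20.72). ∠ZAQ = 129.3° gives AQ at -125.2° from the x-axis; with |AQ| = 24.2, Q = (-8.204, -40.49). AQ is perpendicular to QC, so QC runs at 144.8°; with |QC| = 11.2, C = (-17.36, -34.04). ∠QCN = 140.5° gives CN at 105.3° from the x-axis; with |CN| = 28.8, N = (-24.96, -6.258). Then |ZN| = |N − Z| = 25.73.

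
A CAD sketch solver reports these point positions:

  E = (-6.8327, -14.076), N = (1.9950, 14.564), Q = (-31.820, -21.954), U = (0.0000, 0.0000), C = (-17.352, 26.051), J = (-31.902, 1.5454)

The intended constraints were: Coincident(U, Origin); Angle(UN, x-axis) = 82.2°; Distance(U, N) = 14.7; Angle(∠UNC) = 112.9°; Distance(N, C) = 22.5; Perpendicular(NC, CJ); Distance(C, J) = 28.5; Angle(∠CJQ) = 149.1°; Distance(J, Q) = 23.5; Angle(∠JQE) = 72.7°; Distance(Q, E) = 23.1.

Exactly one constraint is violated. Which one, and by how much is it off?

Distance(Q, E) = 23.1 — off by 3.10.

U = (0.00, 0.00) ✓; UN at 82.20° ✓; |UN| = 14.70 ✓; ∠UNC = 112.9° ✓; |NC| = 22.50 ✓; ∠(NC, CJ) = 90.00° ✓; |CJ| = 28.50 ✓; ∠CJQ = 149.1° ✓; |JQ| = 23.50 ✓; ∠JQE = 72.70° ✓; |QE| = 26.20 ✗.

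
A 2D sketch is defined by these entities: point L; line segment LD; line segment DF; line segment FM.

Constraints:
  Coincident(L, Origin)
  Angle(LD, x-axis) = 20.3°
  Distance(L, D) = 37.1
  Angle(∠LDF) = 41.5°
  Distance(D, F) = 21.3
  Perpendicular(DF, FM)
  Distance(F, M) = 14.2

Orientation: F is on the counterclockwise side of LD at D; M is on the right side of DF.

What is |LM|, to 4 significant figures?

39.32

L is at the origin; LD runs at 20.3° with length 37.1, so D = 37.1·(cos 20.3°, sin 20.3°) = (34.80, 12.87). ∠LDF = 41.5°, so DF runs at 20.3° + (180° − 41.5°) = 158.8° from the x-axis; with |DF| = 21.3, F = D + 21.3·(cos 158.8°, sin 158.8°) = (14.94, 20.57). DF ⟂ FM; with |FM| = 14.2 on the right of DF, M = F + 14.2·(0.3616, 0.9323) = (20.07, 33.81). Then |LM| = |M − L| = 39.32.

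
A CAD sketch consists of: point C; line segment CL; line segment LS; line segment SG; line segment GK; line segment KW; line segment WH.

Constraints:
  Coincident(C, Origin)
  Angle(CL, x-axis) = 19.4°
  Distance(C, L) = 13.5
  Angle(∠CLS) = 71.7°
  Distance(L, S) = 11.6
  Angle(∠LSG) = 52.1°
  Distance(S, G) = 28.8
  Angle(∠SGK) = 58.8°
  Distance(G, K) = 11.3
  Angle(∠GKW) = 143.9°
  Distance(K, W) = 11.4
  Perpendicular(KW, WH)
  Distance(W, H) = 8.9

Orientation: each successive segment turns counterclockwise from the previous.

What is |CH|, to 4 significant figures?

9.723

∠GKW = 143.9° gives KW at 52.90° from the x-axis; with |KW| = 11.4, W = (16.17, -1.874). KW ⟂ WH, so WH runs at 142.9°; with |WH| = 8.9, H = (9.073, 3.494). Then |CH| = |H − C| = 9.723.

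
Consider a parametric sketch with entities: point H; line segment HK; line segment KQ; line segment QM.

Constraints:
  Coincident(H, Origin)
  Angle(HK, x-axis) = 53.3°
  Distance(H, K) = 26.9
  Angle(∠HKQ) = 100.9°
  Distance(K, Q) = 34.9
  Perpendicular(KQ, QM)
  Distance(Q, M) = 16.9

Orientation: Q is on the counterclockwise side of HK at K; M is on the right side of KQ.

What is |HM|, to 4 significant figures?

58.95

H is at the origin; HK runs at 53.3° with length 26.9, so K = 26.9·(cos 53.3°, sin 53.3°) = (16.08, 21.57). ∠HKQ = 100.9°, so KQ runs at 53.3° + (180° − 100.9°) = 132.4° from the x-axis; with |KQ| = 34.9, Q = K + 34.9·(cos 132.4°, sin 132.4°) = (-7.457, 47.34). KQ is perpendicular to QM; with |QM| = 16.9 on the right of KQ, M = Q + 16.9·(0.7385, 0.6743) = (5.023, 58.74). Then |HM| = |M − H| = 58.95.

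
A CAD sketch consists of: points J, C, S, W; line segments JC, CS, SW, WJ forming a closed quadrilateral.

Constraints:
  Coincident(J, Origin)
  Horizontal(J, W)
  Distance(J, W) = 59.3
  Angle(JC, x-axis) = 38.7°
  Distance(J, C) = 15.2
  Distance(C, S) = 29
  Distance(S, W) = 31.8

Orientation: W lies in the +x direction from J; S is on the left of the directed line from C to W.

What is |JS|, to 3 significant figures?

44.0

Checks: |CS| = 29.00 ✓; |SW| = 31.80 ✓.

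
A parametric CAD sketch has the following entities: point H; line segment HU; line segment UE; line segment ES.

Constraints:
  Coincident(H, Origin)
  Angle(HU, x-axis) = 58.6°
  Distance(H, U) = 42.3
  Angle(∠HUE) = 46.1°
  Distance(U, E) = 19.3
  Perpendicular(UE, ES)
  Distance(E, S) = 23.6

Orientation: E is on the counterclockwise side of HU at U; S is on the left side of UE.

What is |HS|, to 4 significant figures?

12.16

∠HUE = 46.1°, so UE runs at 58.6° + (180° − 46.1°) = 192.5° from the x-axis; with |UE| = 19.3, E = U + 19.3·(cos 192.5°, sin 192.5°) = (3.196, 31.93). UE ⟂ ES; with |ES| = 23.6 on the left of UE, S = E + 23.6·(0.2164, -0.9763) = (8.304, 8.887). Then |HS| = |S − H| = 12.16.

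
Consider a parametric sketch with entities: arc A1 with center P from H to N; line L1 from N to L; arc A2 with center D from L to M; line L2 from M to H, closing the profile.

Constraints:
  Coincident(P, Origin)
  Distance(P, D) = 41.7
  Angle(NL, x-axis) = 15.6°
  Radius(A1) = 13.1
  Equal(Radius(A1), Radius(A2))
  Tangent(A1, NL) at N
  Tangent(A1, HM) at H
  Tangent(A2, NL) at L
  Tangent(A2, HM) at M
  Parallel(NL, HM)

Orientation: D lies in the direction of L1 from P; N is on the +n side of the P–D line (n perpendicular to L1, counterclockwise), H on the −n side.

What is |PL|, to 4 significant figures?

43.71

The slot axis is L1's direction at 15.6°, so u = (cos 15.6°, sin 15.6°) = (0.9632, 0.2689) and n = (−sin 15.6°, cos 15.6°) = (-0.2689, 0.9632). P is at the origin and D lies 41.7 along u from P, so D = 41.7·u = (40.16, 11.21). Tangency of A1 to both parallel lines with radius 13.1 puts N and H at P ± 13.1·n: N = (-3.523, 12.62), H = (3.523, -12.62). Equal radii place L and M the same way about D: L = D + 13.1·n = (36.64, 23.83), M = D − 13.1·n = (43.69, -1.403). Then |PL| = |L − P| = 43.71.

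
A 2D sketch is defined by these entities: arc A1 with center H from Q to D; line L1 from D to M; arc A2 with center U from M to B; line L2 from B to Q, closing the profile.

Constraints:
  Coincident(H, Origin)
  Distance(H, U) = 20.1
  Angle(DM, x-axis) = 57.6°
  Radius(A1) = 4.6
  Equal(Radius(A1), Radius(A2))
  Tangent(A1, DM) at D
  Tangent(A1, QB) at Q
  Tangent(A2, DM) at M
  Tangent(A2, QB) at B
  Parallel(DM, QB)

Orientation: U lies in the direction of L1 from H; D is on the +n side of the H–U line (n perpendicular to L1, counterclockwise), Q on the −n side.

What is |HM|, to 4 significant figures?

20.62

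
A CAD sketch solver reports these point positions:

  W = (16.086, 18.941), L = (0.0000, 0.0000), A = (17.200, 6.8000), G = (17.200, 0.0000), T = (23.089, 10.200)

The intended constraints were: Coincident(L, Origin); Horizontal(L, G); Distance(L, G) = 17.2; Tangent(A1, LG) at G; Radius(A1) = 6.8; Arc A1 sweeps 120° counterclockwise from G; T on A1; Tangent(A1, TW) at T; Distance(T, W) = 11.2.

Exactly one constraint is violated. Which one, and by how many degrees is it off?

Tangent(A1, TW) at T — off by 8.70°.

L = (0.00, 0.00) ✓; L.y = 0.00, G.y = 0.00 ✓; |LG| = 17.20 ✓; ∠(AG, GL) = 90.00° ✓; |AG| = 6.800 ✓; bearing(A→T) − bearing(A→G) = 120.0° ✓; |AT| = 6.800 ✓; ∠(AT, TW) = 81.30° ✗; |TW| = 11.20 ✓.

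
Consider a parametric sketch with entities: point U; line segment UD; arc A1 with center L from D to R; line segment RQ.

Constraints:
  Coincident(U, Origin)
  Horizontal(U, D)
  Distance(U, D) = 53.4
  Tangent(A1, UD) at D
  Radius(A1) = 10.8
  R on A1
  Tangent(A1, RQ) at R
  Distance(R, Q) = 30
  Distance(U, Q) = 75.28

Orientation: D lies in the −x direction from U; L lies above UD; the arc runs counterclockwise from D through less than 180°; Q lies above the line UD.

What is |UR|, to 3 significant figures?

48.1

Checks: |LD| = 10.80 ✓; |LR| = 10.80 ✓; ∠(LR, RQ) = 90.00° ✓; |RQ| = 30.00 ✓; |UQ| = 75.28 ✓.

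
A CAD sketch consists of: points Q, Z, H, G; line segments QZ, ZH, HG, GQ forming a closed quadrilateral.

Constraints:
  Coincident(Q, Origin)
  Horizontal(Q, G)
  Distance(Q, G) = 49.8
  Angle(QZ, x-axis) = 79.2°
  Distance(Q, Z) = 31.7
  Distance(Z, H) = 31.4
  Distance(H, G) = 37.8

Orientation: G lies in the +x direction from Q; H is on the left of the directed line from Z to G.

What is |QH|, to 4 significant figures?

51.35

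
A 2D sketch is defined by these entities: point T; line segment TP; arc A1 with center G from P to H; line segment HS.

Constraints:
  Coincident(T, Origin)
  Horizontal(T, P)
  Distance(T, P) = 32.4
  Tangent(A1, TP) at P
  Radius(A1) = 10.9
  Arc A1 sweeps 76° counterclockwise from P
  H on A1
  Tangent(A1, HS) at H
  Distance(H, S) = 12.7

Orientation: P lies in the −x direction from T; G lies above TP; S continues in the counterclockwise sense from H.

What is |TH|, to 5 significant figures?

23.336

T is at the origin; T and P share the same y with |TP| = 32.4 and P on the −x side, so P = (-32.400, 0.0000). Tangency of A1 to TP means the radius GP is perpendicular to TP, so G = P + (0, 10.9) = (-32.400, 10.900). On A1, P sits at bearing -90° from G; a 76° counterclockwise sweep puts H at bearing -14°, so H = G + 10.9·(cos -14°, sin -14°) = (-21.824, 8.2631). Then |TH| = |H − T| = 23.336.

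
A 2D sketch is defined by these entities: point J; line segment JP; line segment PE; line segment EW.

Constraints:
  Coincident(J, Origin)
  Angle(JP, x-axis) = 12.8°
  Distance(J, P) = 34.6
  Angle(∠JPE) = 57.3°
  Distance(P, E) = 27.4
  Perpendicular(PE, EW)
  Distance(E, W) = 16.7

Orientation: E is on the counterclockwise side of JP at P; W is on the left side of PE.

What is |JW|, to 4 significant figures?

15.17

J is at the origin; JP runs at 12.8° with length 34.6, so P = 34.6·(cos 12.8°, sin 12.8°) = (33.74, 7.666). ∠JPE = 57.3°, so PE runs at 12.8° + (180° − 57.3°) = 135.5° from the x-axis; with |PE| = 27.4, E = P + 27.4·(cos 135.5°, sin 135.5°) = (14.20, 26.87). PE is perpendicular to EW; with |EW| = 16.7 on the left of PE, W = E + 16.7·(-0.7009, -0.7133) = (2.492, 14.96). Then |JW| = |W − J| = 15.17.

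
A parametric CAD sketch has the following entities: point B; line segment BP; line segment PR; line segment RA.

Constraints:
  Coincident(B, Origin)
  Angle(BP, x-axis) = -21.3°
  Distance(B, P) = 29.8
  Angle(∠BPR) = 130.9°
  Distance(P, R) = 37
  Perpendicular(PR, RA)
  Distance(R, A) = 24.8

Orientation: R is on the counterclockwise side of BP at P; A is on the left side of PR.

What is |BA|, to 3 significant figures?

56.6

B is at the origin; BP runs at -21.3° with length 29.8, so P = 29.8·(cos -21.3°, sin -21.3°) = (27.8, -10.8). ∠BPR = 130.9°, so PR runs at -21.3° + (180° − 130.9°) = 27.8° from the x-axis; with |PR| = 37.0, R = P + 37.0·(cos 27.8°, sin 27.8°) = (60.5, 6.43). The perpendicularity gives RA at right angles to PR; with |RA| = 24.8 on the left of PR, A = R + 24.8·(-0.466, 0.885) = (48.9, 28.4). Then |BA| = |A − B| = 56.6.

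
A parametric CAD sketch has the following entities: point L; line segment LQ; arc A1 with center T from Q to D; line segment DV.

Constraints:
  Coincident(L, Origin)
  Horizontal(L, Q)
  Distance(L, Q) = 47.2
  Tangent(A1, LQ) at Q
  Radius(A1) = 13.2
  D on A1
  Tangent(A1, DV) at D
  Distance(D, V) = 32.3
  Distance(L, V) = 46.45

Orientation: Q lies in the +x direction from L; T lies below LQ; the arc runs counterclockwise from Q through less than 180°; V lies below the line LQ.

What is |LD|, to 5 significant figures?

35.837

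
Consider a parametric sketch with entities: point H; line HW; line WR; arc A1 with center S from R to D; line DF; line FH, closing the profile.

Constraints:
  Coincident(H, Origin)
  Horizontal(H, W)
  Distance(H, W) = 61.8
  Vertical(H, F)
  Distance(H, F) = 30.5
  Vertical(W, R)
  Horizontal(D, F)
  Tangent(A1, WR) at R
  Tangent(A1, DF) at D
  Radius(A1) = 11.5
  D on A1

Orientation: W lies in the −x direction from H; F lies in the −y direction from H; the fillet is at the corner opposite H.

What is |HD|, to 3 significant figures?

58.8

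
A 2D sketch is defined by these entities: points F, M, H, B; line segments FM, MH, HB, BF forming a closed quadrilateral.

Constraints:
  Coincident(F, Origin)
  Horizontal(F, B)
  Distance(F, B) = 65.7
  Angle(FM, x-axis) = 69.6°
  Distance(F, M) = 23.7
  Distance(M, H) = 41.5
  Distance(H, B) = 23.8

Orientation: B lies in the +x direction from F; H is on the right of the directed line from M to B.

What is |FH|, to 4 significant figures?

42.03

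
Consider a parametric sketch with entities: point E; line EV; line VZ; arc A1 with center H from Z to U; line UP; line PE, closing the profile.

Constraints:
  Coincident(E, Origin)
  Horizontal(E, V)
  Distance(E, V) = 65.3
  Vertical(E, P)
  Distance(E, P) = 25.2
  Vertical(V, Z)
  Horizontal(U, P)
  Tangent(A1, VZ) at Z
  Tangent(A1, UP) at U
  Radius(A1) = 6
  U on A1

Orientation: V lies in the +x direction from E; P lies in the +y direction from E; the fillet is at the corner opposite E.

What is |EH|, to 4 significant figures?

62.33

E and P share the same x with |EP| = 25.2 and P on the +y side, so P = (0.000, 25.20). The virtual corner opposite E is at (65.30, 25.20). Tangency of A1 to VZ means the radius HZ is perpendicular to VZ and the tangent condition forces HU to be normal to UP, with radius 6.0, so the center H sits 6.0 in from both sides at H = (59.30, 19.20). Then |EH| = |H − E| = 62.33.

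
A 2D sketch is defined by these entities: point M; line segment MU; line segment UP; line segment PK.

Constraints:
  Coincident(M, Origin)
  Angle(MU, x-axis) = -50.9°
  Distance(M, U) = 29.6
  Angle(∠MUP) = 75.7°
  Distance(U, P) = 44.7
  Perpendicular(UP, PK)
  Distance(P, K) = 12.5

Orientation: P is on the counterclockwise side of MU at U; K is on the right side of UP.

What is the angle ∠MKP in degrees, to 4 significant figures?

42.24°

∠MUP = 75.7°, so UP runs at -50.9° + (180° − 75.7°) = 53.40° from the x-axis; with |UP| = 44.7, P = U + 44.7·(cos 53.40°, sin 53.40°) = (45.32, 12.91). UP ⟂ PK; with |PK| = 12.5 on the right of UP, K = P + 12.5·(0.8028, -0.5962) = (55.35, 5.462). Then cos ∠MKP = KM·KP / (|KM||KP|), giving 42.24°.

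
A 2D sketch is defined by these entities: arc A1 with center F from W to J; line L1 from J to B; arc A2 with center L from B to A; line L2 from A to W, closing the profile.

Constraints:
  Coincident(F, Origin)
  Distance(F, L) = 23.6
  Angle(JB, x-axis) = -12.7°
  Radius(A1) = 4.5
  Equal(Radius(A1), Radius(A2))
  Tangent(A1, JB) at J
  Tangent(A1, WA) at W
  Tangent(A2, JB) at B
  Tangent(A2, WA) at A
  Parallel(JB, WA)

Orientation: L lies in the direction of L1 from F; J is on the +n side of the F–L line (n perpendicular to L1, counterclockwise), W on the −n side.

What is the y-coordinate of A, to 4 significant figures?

-9.578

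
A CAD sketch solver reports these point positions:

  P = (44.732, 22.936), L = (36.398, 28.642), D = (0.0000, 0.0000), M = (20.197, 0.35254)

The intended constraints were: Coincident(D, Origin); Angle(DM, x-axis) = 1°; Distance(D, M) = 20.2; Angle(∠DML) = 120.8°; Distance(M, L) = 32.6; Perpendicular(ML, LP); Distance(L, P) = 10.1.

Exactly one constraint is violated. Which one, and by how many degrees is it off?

Perpendicular(ML, LP) — off by 4.60°.

D = (0.00, 0.00) ✓; DM at 1.000° ✓; |DM| = 20.20 ✓; ∠DML = 120.8° ✓; |ML| = 32.60 ✓; ∠(ML, LP) = 94.60° ✗; |LP| = 10.10 ✓.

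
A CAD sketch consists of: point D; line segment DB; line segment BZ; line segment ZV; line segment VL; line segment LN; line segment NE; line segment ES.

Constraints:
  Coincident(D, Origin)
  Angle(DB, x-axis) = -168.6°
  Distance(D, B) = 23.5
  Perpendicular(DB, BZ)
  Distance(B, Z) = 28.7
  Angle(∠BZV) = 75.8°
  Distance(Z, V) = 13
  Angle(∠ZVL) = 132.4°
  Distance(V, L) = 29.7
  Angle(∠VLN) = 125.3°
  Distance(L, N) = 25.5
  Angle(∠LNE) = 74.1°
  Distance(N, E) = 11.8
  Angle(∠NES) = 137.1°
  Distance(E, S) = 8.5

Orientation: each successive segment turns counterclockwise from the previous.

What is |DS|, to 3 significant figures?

19.0

D is at the origin; DB runs at -168.6° with length 23.5, so B = (-23.0, -4.64). The perpendicularity gives BZ at right angles to DB, so BZ runs at -78.6°; with |BZ| = 28.7, Z = (-17.4, -32.8). ∠BZV = 75.8° gives ZV at 25.6° from the x-axis; with |ZV| = 13.0, V = (-5.64, -27.2). ∠ZVL = 132.4° gives VL at 73.2° from the x-axis; with |VL| = 29.7, L = (2.94, 1.27). ∠VLN = 125.3° gives LN at 128° from the x-axis; with |LN| = 25.5, N = (-12.7, 21.4). ∠LNE = 74.1° gives NE at -126° from the x-axis; with |NE| = 11.8, E = (-19.7, 11.9). ∠NES = 137.1° gives ES at -83.3° from the x-axis; with |ES| = 8.5, S = (-18.7, 3.43). Then |DS| = |S − D| = 19.0.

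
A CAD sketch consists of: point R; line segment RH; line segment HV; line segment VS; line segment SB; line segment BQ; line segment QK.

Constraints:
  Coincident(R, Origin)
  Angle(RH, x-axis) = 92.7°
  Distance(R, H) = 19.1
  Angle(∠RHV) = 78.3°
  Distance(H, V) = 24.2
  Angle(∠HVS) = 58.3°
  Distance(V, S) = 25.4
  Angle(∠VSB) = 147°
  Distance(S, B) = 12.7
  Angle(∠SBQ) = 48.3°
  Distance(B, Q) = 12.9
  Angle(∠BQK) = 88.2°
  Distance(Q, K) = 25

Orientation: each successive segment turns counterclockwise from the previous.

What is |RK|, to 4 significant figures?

23.20

∠SBQ = 48.3° gives BQ at 120.8° from the x-axis; with |BQ| = 12.9, Q = (-0.1719, 4.127). ∠BQK = 88.2° gives QK at -147.4° from the x-axis; with |QK| = 25.0, K = (-21.23, -9.342). Then |RK| = |K − R| = 23.20.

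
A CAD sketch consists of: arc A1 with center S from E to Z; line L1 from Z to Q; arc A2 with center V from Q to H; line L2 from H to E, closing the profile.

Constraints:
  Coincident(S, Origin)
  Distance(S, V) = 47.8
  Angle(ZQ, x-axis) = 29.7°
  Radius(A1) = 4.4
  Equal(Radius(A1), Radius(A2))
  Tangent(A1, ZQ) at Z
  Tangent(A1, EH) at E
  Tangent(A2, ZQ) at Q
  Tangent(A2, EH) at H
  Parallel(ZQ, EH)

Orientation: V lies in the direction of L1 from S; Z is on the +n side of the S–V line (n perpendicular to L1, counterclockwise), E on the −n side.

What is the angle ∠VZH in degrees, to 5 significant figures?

5.1721°

The slot axis is L1's direction at 29.7°, so u = (cos 29.7°, sin 29.7°) = (0.86863, 0.49546) and n = (−sin 29.7°, cos 29.7°) = (-0.49546, 0.86863). S is at the origin and V lies 47.8 along u from S, so V = 47.8·u = (41.521, 23.683). Tangency of A1 to both parallel lines with radius 4.4 puts Z and E at S ± 4.4·n: Z = (-2.1800, 3.8220), E = (2.1800, -3.8220). Equal radii place Q and H the same way about V: Q = V + 4.4·n = (39.341, 27.505), H = V − 4.4·n = (43.701, 19.861). Then cos ∠VZH = ZV·ZH / (|ZV||ZH|), giving 5.1721°.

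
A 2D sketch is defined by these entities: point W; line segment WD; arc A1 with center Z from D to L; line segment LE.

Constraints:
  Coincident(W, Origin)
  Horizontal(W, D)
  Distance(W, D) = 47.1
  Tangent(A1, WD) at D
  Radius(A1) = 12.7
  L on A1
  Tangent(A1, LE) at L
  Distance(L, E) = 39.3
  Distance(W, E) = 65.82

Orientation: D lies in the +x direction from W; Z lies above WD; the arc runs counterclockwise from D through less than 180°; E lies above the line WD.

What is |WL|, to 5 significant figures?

61.165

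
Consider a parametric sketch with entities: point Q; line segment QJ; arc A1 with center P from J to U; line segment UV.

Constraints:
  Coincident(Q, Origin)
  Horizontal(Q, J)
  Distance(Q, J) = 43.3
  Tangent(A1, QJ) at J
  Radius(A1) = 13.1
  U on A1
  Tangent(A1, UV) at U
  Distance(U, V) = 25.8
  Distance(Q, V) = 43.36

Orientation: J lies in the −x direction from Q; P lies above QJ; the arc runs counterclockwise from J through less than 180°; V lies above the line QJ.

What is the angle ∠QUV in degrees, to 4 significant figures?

96.16°

Checks: |PU| = 13.10 ✓; ∠(PU, UV) = 90.00° ✓; |UV| = 25.80 ✓; |QV| = 43.36 ✓.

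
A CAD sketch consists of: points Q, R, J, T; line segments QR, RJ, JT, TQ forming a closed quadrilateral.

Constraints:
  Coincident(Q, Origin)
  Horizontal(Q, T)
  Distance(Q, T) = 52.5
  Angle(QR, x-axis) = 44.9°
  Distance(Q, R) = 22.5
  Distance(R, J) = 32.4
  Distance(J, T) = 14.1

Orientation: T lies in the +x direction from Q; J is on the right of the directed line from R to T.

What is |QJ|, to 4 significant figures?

40.23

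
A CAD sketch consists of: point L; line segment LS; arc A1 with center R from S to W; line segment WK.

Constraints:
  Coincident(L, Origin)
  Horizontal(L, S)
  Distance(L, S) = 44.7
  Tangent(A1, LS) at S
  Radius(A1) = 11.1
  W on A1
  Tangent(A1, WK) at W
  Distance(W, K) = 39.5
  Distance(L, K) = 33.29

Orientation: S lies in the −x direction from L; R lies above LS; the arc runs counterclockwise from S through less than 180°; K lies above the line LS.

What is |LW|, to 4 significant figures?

36.84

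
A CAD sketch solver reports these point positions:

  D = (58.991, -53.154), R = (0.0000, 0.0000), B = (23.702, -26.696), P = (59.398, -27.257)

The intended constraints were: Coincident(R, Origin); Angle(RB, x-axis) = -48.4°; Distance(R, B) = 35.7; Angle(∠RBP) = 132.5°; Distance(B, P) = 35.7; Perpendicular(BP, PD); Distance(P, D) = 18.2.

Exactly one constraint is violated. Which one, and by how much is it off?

Distance(P, D) = 18.2 — off by 7.70.

R = (0.00, 0.00) ✓; RB at -48.40° ✓; |RB| = 35.70 ✓; ∠RBP = 132.5° ✓; |BP| = 35.70 ✓; ∠(BP, PD) = 90.00° ✓; |PD| = 25.90 ✗.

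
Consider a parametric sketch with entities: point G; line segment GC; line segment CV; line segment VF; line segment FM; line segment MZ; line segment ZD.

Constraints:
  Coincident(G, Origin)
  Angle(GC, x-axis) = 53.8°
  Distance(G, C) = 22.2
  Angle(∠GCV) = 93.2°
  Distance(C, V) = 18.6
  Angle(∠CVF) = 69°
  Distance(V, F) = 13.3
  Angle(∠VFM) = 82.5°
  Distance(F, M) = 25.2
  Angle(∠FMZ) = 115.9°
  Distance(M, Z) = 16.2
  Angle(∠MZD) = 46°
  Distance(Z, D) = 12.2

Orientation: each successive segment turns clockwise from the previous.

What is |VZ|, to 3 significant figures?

30.6

G is at the origin; GC runs at 53.8° with length 22.2, so C = (13.1, 17.9). ∠GCV = 93.2° gives CV at -33.0° from the x-axis; with |CV| = 18.6, V = (28.7, 7.78). ∠CVF = 69.0° gives VF at -144° from the x-axis; with |VF| = 13.3, F = (18.0, -0.0333). ∠VFM = 82.5° gives FM at 118° from the x-axis; with |FM| = 25.2, M = (5.93, 22.1). ∠FMZ = 115.9° gives MZ at 54.4° from the x-axis; with |MZ| = 16.2, Z = (15.4, 35.3). Then |VZ| = |Z − V| = 30.6.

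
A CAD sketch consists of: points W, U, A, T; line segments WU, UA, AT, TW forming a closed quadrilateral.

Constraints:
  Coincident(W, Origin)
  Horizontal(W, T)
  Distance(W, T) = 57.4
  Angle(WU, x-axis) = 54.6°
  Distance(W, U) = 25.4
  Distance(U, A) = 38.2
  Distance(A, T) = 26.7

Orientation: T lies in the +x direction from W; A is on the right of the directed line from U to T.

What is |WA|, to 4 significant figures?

35.97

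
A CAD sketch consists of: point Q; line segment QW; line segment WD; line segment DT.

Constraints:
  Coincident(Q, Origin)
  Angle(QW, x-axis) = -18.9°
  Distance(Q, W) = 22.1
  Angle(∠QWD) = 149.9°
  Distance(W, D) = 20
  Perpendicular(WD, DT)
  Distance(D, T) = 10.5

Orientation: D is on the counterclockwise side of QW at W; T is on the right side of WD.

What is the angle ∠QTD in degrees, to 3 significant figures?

61.1°

Q is at the origin; QW runs at -18.9° with length 22.1, so W = 22.1·(cos -18.9°, sin -18.9°) = (20.9, -7.16). ∠QWD = 149.9°, so WD runs at -18.9° + (180° − 149.9°) = 11.2° from the x-axis; with |WD| = 20.0, D = W + 20.0·(cos 11.2°, sin 11.2°) = (40.5, -3.27). WD ⟂ DT; with |DT| = 10.5 on the right of WD, T = D + 10.5·(0.194, -0.981) = (42.6, -13.6). Then cos ∠QTD = TQ·TD / (|TQ||TD|), giving 61.1°.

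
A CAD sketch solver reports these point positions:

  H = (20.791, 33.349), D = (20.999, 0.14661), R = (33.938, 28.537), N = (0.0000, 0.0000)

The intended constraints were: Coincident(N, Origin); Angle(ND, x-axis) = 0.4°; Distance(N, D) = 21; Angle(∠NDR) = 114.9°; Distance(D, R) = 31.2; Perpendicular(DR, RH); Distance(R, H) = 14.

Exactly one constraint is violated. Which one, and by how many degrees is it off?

Perpendicular(DR, RH) — off by 4.40°.

N = (0.00, 0.00) ✓; ND at 0.4000° ✓; |ND| = 21.00 ✓; ∠NDR = 114.9° ✓; |DR| = 31.20 ✓; ∠(DR, RH) = 94.40° ✗; |RH| = 14.00 ✓.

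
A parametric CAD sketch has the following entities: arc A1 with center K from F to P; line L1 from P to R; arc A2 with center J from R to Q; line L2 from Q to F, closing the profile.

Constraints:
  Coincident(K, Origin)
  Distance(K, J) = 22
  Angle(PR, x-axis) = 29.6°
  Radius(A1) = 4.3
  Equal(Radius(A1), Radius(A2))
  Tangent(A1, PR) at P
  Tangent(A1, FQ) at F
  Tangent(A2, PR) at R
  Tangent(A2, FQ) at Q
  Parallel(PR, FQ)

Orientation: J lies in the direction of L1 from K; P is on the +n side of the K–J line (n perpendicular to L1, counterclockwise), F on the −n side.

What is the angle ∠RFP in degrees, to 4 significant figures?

68.65°

The slot axis is L1's direction at 29.6°, so u = (cos 29.6°, sin 29.6°) = (0.8695, 0.4939) and n = (−sin 29.6°, cos 29.6°) = (-0.4939, 0.8695). K is at the origin and J lies 22.0 along u from K, so J = 22.0·u = (19.13, 10.87). Tangency of A1 to both parallel lines with radius 4.3 puts P and F at K ± 4.3·n: P = (-2.124, 3.739), F = (2.124, -3.739). Equal radii place R and Q the same way about J: R = J + 4.3·n = (17.00, 14.61), Q = J − 4.3·n = (21.25, 7.128). Then cos ∠RFP = FR·FP / (|FR||FP|), giving 68.65°.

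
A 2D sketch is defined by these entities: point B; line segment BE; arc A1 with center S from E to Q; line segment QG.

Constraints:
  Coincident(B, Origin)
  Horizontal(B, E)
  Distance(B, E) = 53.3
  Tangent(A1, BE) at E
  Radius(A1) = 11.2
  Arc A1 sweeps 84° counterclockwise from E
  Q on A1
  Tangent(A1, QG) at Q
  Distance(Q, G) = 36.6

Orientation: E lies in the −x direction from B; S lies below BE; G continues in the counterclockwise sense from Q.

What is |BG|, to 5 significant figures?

82.557

B is at the origin; BE is horizontal with |BE| = 53.3 and E on the −x side, so E = (-53.300, 0.0000). Since A1 is tangent to BE there, SE ⟂ BE, so S = E + (0, -11.2) = (-53.300, -11.200). On A1, E sits at bearing 90° from S; an 84° counterclockwise sweep puts Q at bearing 174°, so Q = S + 11.2·(cos 174°, sin 174°) = (-64.439, -10.029). Tangency of A1 to QG means the radius SQ is perpendicular to QG, so QG runs along (−sin 174°, cos 174°); with |QG| = 36.6, G = (-68.264, -46.429). Then |BG| = |G − B| = 82.557.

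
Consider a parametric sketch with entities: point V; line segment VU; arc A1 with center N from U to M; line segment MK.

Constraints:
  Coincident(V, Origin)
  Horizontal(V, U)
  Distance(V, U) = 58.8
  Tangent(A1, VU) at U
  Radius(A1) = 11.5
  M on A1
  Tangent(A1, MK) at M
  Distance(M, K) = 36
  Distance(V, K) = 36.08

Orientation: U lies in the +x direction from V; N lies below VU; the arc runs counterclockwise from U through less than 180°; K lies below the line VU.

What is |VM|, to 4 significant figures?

51.26

Checks: |NM| = 11.50 ✓; ∠(NM, MK) = 90.00° ✓; |MK| = 36.00 ✓; |VK| = 36.08 ✓.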